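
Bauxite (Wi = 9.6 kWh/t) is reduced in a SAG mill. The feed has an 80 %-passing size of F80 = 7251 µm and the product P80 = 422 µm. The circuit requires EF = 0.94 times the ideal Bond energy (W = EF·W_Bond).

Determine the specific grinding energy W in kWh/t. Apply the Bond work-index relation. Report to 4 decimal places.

W = 10·Wi·(P80^(-½) − F80^(-½))
1/√422 = 0.048679;  1/√7251 = 0.011744
W = 10·9.6·(0.048679 − 0.011744) = 3.5458 kWh/t
With EF = 0.94: W = 3.5458·0.94 = 3.3331 kWh/t

W = 3.3331 kWh/t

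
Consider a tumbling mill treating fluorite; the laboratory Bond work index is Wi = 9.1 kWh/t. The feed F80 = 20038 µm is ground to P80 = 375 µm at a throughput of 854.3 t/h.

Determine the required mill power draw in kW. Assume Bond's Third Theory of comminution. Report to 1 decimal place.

P = 3465.4 kW

Bond: W = 10·Wi·(1/√P80 − 1/√F80)
W = 10·9.1·(1/√375 − 1/√20038) = 10·9.1·(0.044575) = 4.0564 kWh/t
P_mill = W·ṁ = 4.0564·854.3 = 3465.4 kW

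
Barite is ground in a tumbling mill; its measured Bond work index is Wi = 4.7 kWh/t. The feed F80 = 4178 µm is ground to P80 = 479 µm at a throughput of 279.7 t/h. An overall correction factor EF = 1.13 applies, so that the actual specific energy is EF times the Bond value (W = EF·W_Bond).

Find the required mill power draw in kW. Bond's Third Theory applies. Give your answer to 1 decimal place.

W = 10 Wi / √P80 − 10 Wi / √F80
W = 10·4.7·(1/√479 − 1/√4178) = 10·4.7·(0.030220) = 1.4204 kWh/t
W_actual = 1.13 × 1.4204 = 1.6050 kWh/t
Mill draw = 1.6050 × 279.7 = 448.9 kW

P = 448.9 kW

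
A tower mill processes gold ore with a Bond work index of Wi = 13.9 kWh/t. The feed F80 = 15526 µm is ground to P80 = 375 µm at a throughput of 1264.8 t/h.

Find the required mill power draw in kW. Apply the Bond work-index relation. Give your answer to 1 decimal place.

P = 7667.7 kW

W = 10 Wi / √P80 − 10 Wi / √F80
W = 10·13.9·(1/√375 − 1/√15526) = 10·13.9·(0.043614) = 6.0624 kWh/t
Power = W × throughput = 6.0624 kWh/t × 1264.8 t/h = 7667.7 kW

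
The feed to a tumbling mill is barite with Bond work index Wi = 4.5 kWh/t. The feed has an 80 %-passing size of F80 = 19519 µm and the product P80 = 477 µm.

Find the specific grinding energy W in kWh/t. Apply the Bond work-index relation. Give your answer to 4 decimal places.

W = 1.7383 kWh/t

W = 10 Wi (1/√P80 − 1/√F80)  [Bond]
1/√477 = 0.045787;  1/√19519 = 0.007158
W = 10·4.5·(0.045787 − 0.007158) = 1.7383 kWh/t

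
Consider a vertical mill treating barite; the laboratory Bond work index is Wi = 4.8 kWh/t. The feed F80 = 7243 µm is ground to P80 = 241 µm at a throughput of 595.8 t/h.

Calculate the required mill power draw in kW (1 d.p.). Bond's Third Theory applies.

Bond: W = 10·Wi·(1/√P80 − 1/√F80)
W = 10·4.8·(1/√241 − 1/√7243) = 10·4.8·(0.052666) = 2.5279 kWh/t
P = W·T = 2.5279·595.8 = 1506.2 kW

P = 1506.2 kW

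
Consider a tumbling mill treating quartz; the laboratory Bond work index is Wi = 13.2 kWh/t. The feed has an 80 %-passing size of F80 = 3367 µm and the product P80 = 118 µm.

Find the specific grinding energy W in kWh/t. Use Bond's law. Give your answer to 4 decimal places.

W = 9.8767 kWh/t

W = 10 Wi (1/√P80 − 1/√F80)  [Bond]
1/√118 = 0.092057;  1/√3367 = 0.017234
W = 10·13.2·(0.092057 − 0.017234) = 9.8767 kWh/t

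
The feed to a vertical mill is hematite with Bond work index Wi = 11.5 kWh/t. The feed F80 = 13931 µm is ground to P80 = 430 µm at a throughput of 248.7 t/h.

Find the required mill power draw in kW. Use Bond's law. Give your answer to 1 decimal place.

P = 1136.9 kW

W_Bond = 10·Wi·(1/√P₈₀ − 1/√F₈₀)
W = 10·11.5·(1/√430 − 1/√13931) = 10·11.5·(0.039752) = 4.5715 kWh/t
P = W·T = 4.5715·248.7 = 1136.9 kW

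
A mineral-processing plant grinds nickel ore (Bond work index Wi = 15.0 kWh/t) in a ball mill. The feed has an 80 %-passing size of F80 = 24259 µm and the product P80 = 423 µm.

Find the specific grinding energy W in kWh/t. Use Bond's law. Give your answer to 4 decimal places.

W = 6.3302 kWh/t

W = 10 Wi / √P80 − 10 Wi / √F80
1/√423 = 0.048622;  1/√24259 = 0.006420
W = 10·15.0·(0.048622 − 0.006420) = 6.3302 kWh/t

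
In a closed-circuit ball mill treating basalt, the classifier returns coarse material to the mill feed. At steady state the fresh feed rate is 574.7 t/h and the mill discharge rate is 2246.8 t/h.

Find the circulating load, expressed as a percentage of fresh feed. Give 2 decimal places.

CL = 290.95 %

M = F + R at steady state, so:
R = M − F = 2246.8 − 574.7 = 1672.1 t/h
CL = 100·R/F = 100·1672.1/574.7 = 290.95 %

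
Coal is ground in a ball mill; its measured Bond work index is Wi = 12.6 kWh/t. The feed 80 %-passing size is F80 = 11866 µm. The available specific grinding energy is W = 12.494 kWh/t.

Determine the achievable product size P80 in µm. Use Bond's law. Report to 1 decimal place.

P80 = 85.2 µm

W_Bond = 10·Wi·(1/√P₈₀ − 1/√F₈₀)
⇒ 1/√P80 = W/(10 Wi) + 1/√F80
  = 12.4940/(10·12.6) + 1/√11866 = 0.099159 + 0.009180 = 0.108339
P80 = (1/0.108339)² = 9.2303² = 85.20 µm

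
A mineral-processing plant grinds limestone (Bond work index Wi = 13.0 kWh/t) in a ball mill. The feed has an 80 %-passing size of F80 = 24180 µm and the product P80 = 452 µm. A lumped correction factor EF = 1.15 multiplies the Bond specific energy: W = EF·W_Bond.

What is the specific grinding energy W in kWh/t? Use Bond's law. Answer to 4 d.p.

W_Bond = 10·Wi·(1/√P₈₀ − 1/√F₈₀)
1/√452 = 0.047036;  1/√24180 = 0.006431
W = 10·13.0·(0.047036 − 0.006431) = 5.2787 kWh/t
With EF = 1.15: W = 5.2787·1.15 = 6.0705 kWh/t

W = 6.0705 kWh/t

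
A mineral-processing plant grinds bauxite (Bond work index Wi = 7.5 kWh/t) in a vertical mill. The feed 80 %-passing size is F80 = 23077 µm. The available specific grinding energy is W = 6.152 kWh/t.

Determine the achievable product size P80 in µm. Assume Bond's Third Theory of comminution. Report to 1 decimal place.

W_Bond = 10·Wi·(1/√P₈₀ − 1/√F₈₀)
P80^(−½) = W/(10 Wi) + F80^(−½)
  = 6.1520/(10·7.5) + 1/√23077 = 0.082027 + 0.006583 = 0.088609
P80 = (1/0.088609)² = 11.2855² = 127.36 µm

P80 = 127.4 µm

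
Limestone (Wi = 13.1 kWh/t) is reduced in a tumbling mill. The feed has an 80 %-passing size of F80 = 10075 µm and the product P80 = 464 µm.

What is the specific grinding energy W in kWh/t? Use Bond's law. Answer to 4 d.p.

W = 4.7764 kWh/t

W = 10·Wi·(P80^(-½) − F80^(-½))
1/√464 = 0.046424;  1/√10075 = 0.009963
W = 10·13.1·(0.046424 − 0.009963) = 4.7764 kWh/t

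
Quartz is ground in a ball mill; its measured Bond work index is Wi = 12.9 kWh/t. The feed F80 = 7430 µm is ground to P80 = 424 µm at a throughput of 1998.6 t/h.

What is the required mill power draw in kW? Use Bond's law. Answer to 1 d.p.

P = 9529.8 kW

Bond: W = 10·Wi·(1/√P80 − 1/√F80)
W = 10·12.9·(1/√424 − 1/√7430) = 10·12.9·(0.036963) = 4.7682 kWh/t
Power = W × throughput = 4.7682 kWh/t × 1998.6 t/h = 9529.8 kW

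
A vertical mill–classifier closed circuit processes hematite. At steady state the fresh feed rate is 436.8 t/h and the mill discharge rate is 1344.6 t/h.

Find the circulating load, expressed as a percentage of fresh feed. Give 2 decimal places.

CL = 207.83 %

Mill node: discharge = fresh + recycle.
R = M − F = 1344.6 − 436.8 = 907.8 t/h
CL = 100·R/F = 100·907.8/436.8 = 207.83 %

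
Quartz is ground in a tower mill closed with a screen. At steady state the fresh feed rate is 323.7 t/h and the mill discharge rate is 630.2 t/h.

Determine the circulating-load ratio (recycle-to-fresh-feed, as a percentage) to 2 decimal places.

Steady state: M = F + R.
R = M − F = 630.2 − 323.7 = 306.5 t/h
CL = 100·R/F = 100·306.5/323.7 = 94.69 %

CL = 94.69 %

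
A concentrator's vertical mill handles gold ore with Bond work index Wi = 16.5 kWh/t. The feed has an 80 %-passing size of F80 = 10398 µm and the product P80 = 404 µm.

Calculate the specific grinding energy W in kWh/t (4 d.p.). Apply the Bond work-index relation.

W = 6.5909 kWh/t

Bond:  W = 10 Wi (1/√P − 1/√F)
1/√404 = 0.049752;  1/√10398 = 0.009807
W = 10·16.5·(0.049752 − 0.009807) = 6.5909 kWh/t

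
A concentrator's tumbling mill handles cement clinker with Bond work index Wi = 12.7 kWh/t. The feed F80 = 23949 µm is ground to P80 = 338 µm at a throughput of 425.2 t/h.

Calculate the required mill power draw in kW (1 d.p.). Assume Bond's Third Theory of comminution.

P = 2588.3 kW

W = 10 Wi / √P80 − 10 Wi / √F80
W = 10·12.7·(1/√338 − 1/√23949) = 10·12.7·(0.047931) = 6.0872 kWh/t
P = W·T = 6.0872·425.2 = 2588.3 kW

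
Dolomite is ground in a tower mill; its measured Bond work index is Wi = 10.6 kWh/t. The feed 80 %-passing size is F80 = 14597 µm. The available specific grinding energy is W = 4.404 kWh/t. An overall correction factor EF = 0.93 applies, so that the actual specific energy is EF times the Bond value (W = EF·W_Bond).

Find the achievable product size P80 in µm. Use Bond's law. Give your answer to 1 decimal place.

P80 = 356.7 µm

W = 10 Wi / √P80 − 10 Wi / √F80
W_Bond = W / EF = 4.404 / 0.93 = 4.7355 kWh/t
⇒ 1/√P80 = W_Bond/(10 Wi) + 1/√F80
  = 4.7355/(10·10.6) + 1/√14597 = 0.044674 + 0.008277 = 0.052951
P80 = (1/0.052951)² = 18.8853² = 356.65 µm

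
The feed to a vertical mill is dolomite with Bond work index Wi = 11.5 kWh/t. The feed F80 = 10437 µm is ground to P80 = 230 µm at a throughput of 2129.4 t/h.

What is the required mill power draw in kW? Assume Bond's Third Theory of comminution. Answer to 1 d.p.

P = 13750.0 kW

W = 10 Wi (1/√P80 − 1/√F80)  [Bond]
W = 10·11.5·(1/√230 − 1/√10437) = 10·11.5·(0.056150) = 6.4572 kWh/t
Mill draw = 6.4572 × 2129.4 = 13750.0 kW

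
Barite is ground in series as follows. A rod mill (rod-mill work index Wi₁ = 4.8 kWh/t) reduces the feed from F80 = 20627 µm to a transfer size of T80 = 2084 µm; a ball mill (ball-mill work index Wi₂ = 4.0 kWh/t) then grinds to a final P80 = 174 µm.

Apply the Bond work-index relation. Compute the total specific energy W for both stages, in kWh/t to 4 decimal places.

W = 2.8734 kWh/t

W_Bond = 10·Wi·(1/√P₈₀ − 1/√F₈₀)
Stage 1 (20627→2084 µm, Wi₁=4.8): W₁ = 10·4.8·(0.021905 − 0.006963) = 0.7172 kWh/t
Stage 2 (2084→174 µm, Wi₂=4.0): W₂ = 10·4.0·(0.075810 − 0.021905) = 2.1562 kWh/t
W = W₁ + W₂ = 0.7172 + 2.1562 = 2.8734 kWh/t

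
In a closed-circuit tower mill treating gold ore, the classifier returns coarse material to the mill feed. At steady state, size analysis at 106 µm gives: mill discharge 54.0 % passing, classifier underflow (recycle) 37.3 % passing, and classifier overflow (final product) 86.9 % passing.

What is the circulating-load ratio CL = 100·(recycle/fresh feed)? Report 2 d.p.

Classifier node, passing 106 µm:
(1+r)d = ru + o → r = (o−d)/(d−u)
r = (86.9 − 54.0)/(54.0 − 37.3) = 32.9/16.7 = 1.9701
CL = 100·r = 197.01 %

CL = 197.01 %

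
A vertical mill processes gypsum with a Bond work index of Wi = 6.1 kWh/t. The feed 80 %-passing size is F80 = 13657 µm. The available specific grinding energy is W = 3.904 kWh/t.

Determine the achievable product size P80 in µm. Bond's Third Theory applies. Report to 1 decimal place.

Bond: W = 10·Wi·(1/√P80 − 1/√F80)
⇒ 1/√P80 = W/(10 Wi) + 1/√F80
  = 3.9040/(10·6.1) + 1/√13657 = 0.064000 + 0.008557 = 0.072557
P80 = (1/0.072557)² = 13.7823² = 189.95 µm

P80 = 190.0 µm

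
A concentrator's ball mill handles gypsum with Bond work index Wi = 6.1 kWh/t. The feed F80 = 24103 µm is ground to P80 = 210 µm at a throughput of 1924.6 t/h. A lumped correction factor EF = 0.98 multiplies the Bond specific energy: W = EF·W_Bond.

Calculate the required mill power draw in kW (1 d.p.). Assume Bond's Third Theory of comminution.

W = 10 Wi (1/√P80 − 1/√F80)  [Bond]
W = 10·6.1·(1/√210 − 1/√24103) = 10·6.1·(0.062565) = 3.8165 kWh/t
Apply correction: 3.8165 × 0.98 = 3.7402 kWh/t
P = W·T = 3.7402·1924.6 = 7198.3 kW

P = 7198.3 kW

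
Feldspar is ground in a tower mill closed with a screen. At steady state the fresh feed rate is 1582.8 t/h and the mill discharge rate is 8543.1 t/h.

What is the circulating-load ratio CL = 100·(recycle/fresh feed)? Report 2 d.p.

CL = 439.75 %

Mill node: discharge = fresh + recycle.
R = M − F = 8543.1 − 1582.8 = 6960.3 t/h
CL = 100·R/F = 100·6960.3/1582.8 = 439.75 %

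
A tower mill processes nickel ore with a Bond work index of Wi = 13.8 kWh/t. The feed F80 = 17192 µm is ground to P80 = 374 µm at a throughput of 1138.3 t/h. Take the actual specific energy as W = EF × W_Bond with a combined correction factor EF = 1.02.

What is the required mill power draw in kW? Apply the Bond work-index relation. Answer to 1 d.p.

P = 7063.1 kW

W = 10·Wi·(P80^(-½) − F80^(-½))
W = 10·13.8·(1/√374 − 1/√17192) = 10·13.8·(0.044082) = 6.0833 kWh/t
Corrected W = EF·W_Bond = 1.02·6.0833 = 6.2050 kWh/t
P_mill = W·ṁ = 6.2050·1138.3 = 7063.1 kW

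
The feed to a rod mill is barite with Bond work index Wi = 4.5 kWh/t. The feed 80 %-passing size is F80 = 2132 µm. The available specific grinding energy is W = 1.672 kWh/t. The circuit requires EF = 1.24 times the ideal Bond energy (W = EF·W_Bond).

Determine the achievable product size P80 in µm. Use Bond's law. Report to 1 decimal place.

W = 10·Wi·(P80^(-½) − F80^(-½))
W_Bond = W / EF = 1.672 / 1.24 = 1.3484 kWh/t
⇒ 1/√P80 = W_Bond/(10 Wi) + 1/√F80
  = 1.3484/(10·4.5) + 1/√2132 = 0.029964 + 0.021657 = 0.051622
P80 = (1/0.051622)² = 19.3718² = 375.26 µm

P80 = 375.3 µm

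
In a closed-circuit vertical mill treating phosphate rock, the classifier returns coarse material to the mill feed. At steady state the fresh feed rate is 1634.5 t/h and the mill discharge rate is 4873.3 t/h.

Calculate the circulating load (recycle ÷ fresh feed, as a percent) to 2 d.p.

Steady state: M = F + R.
R = M − F = 4873.3 − 1634.5 = 3238.8 t/h
CL = 100·R/F = 100·3238.8/1634.5 = 198.15 %

CL = 198.15 %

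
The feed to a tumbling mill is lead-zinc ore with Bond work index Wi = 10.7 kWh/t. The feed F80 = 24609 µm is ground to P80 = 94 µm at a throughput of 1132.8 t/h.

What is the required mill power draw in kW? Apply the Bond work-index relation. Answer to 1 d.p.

W = 10·Wi·[P80^(−½) − F80^(−½)]
W = 10·10.7·(1/√94 − 1/√24609) = 10·10.7·(0.096768) = 10.3541 kWh/t
P_mill = W·ṁ = 10.3541·1132.8 = 11729.2 kW

P = 11729.2 kW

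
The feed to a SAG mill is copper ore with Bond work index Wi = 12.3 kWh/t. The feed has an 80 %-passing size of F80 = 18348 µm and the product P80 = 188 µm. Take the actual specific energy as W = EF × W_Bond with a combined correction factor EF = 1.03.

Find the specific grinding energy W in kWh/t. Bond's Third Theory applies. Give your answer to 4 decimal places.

W = 10 Wi (1/√P80 − 1/√F80)  [Bond]
1/√188 = 0.072932;  1/√18348 = 0.007383
W = 10·12.3·(0.072932 − 0.007383) = 8.0626 kWh/t
With EF = 1.03: W = 8.0626·1.03 = 8.3045 kWh/t

W = 8.3045 kWh/t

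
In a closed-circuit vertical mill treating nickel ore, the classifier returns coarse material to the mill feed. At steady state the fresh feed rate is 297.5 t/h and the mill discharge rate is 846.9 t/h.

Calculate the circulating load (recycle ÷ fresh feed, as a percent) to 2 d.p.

Discharge = new feed + return, hence
R = M − F = 846.9 − 297.5 = 549.4 t/h
CL = 100·R/F = 100·549.4/297.5 = 184.67 %

CL = 184.67 %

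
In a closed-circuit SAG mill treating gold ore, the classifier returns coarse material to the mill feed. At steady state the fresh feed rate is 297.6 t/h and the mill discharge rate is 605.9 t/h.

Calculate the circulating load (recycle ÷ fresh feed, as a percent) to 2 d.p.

Discharge = new feed + return, hence
R = M − F = 605.9 − 297.6 = 308.3 t/h
CL = 100·R/F = 100·308.3/297.6 = 103.60 %

CL = 103.60 %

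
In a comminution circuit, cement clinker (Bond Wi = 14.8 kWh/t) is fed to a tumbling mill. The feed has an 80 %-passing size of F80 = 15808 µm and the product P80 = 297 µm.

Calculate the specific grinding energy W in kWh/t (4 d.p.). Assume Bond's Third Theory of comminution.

W = 7.4107 kWh/t

Bond:  W = 10 Wi (1/√P − 1/√F)
1/√297 = 0.058026;  1/√15808 = 0.007954
W = 10·14.8·(0.058026 − 0.007954) = 7.4107 kWh/t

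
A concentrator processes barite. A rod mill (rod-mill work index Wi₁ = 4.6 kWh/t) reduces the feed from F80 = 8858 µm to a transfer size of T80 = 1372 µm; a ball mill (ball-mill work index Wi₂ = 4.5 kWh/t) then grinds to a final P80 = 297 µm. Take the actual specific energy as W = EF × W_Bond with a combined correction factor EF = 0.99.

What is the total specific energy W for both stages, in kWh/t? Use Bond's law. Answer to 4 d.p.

Bond:  W = 10 Wi (1/√P − 1/√F)
Stage 1 (8858→1372 µm, Wi₁=4.6): W₁ = 10·4.6·(0.026997 − 0.010625) = 0.7531 kWh/t
Stage 2 (1372→297 µm, Wi₂=4.5): W₂ = 10·4.5·(0.058026 − 0.026997) = 1.3963 kWh/t
W = W₁ + W₂ = 0.7531 + 1.3963 = 2.1494 kWh/t
Apply correction: 2.1494 × 0.99 = 2.1279 kWh/t

W = 2.1279 kWh/t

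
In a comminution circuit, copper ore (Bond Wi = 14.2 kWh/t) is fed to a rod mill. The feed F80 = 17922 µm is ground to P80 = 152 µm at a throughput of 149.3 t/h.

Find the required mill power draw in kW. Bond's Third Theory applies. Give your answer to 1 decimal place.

P = 1561.2 kW

W = 10 Wi (P80^-0.5 − F80^-0.5)
W = 10·14.2·(1/√152 − 1/√17922) = 10·14.2·(0.073641) = 10.4570 kWh/t
Power = W × throughput = 10.4570 kWh/t × 149.3 t/h = 1561.2 kW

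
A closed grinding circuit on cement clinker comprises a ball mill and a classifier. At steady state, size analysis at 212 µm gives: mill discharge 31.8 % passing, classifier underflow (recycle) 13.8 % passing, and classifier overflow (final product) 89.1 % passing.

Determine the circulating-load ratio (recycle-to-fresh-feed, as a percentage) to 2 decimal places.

CL = 318.33 %

Classifier node, passing 212 µm:
d + r·d = r·u + o → r(d−u) = o−d
r = (89.1 − 31.8)/(31.8 − 13.8) = 57.3/18.0 = 3.1833
CL = 100·r = 318.33 %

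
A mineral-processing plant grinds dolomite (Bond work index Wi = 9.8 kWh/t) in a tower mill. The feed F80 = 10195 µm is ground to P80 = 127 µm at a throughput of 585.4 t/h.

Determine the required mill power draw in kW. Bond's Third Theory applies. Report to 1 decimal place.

P = 4522.5 kW

W = 10 Wi (1/√P80 − 1/√F80)  [Bond]
W = 10·9.8·(1/√127 − 1/√10195) = 10·9.8·(0.078832) = 7.7255 kWh/t
Power = W × throughput = 7.7255 kWh/t × 585.4 t/h = 4522.5 kW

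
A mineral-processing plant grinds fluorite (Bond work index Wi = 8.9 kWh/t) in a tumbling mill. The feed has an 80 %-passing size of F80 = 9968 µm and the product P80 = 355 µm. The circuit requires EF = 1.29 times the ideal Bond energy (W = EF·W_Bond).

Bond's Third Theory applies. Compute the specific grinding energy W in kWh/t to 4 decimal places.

W = 4.9435 kWh/t

W_Bond = 10·Wi·(1/√P₈₀ − 1/√F₈₀)
1/√355 = 0.053074;  1/√9968 = 0.010016
W = 10·8.9·(0.053074 − 0.010016) = 3.8322 kWh/t
Apply correction: 3.8322 × 1.29 = 4.9435 kWh/t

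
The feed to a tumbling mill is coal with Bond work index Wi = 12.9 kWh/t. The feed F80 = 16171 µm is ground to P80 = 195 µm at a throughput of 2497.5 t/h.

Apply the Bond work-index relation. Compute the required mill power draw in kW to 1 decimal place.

W = 10·Wi·[P80^(−½) − F80^(−½)]
W = 10·12.9·(1/√195 − 1/√16171) = 10·12.9·(0.063748) = 8.2235 kWh/t
P_mill = W·ṁ = 8.2235·2497.5 = 20538.1 kW

P = 20538.1 kW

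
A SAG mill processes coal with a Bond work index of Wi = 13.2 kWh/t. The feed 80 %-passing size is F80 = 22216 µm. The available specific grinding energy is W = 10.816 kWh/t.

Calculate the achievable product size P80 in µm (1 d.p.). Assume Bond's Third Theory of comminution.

P80 = 127.2 µm

W_Bond = 10·Wi·(1/√P₈₀ − 1/√F₈₀)
⇒ 1/√P80 = W/(10·Wi) + 1/√F80
  = 10.8160/(10·13.2) + 1/√22216 = 0.081939 + 0.006709 = 0.088649
P80 = (1/0.088649)² = 11.2805² = 127.25 µm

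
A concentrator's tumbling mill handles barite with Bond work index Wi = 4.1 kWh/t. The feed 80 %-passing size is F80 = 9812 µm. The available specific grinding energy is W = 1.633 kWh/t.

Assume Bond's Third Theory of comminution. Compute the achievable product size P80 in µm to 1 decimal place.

W = 10·Wi·[P80^(−½) − F80^(−½)]
⇒ 1/√P80 = W/(10·Wi) + 1/√F80
  = 1.6330/(10·4.1) + 1/√9812 = 0.039829 + 0.010095 = 0.049925
P80 = (1/0.049925)² = 20.0302² = 401.21 µm

P80 = 401.2 µm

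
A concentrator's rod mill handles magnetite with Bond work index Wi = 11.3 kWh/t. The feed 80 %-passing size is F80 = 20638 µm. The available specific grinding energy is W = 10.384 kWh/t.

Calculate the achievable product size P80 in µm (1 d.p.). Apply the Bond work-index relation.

W = 10·Wi·[P80^(−½) − F80^(−½)]
P80^-0.5 = F80^-0.5 + W/(10 Wi)
  = 10.3840/(10·11.3) + 1/√20638 = 0.091894 + 0.006961 = 0.098855
P80 = (1/0.098855)² = 10.1159² = 102.33 µm

P80 = 102.3 µm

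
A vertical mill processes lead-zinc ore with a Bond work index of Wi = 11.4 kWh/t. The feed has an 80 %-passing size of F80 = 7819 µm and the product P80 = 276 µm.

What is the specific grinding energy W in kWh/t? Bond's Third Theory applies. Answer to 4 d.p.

Bond: W = 10·Wi·(1/√P80 − 1/√F80)
1/√276 = 0.060193;  1/√7819 = 0.011309
W = 10·11.4·(0.060193 − 0.011309) = 5.5728 kWh/t

W = 5.5728 kWh/t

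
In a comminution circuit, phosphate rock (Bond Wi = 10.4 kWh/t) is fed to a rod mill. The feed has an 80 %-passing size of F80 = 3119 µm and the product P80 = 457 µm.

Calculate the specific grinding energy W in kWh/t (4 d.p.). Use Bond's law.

W = 10·Wi·(P80^(-½) − F80^(-½))
1/√457 = 0.046778;  1/√3119 = 0.017906
W = 10·10.4·(0.046778 − 0.017906) = 3.0027 kWh/t

W = 3.0027 kWh/t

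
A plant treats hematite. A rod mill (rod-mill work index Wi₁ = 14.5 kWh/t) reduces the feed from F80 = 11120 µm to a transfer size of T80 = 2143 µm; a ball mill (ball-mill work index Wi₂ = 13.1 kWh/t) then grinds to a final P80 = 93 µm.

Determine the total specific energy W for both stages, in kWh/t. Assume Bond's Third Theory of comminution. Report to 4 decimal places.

W = 12.5115 kWh/t

W_Bond = 10·Wi·(1/√P₈₀ − 1/√F₈₀)
Stage 1 (11120→2143 µm, Wi₁=14.5): W₁ = 10·14.5·(0.021602 − 0.009483) = 1.7572 kWh/t
Stage 2 (2143→93 µm, Wi₂=13.1): W₂ = 10·13.1·(0.103695 − 0.021602) = 10.7542 kWh/t
W = W₁ + W₂ = 1.7572 + 10.7542 = 12.5115 kWh/t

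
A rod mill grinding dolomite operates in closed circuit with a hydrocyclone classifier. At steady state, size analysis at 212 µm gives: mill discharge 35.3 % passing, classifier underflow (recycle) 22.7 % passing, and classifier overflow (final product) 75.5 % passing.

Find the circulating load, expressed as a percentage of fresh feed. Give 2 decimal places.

CL = 319.05 %

Classifier node, passing 212 µm:
r = (o − d)/(d − u)
r = (75.5 − 35.3)/(35.3 − 22.7) = 40.2/12.6 = 3.1905
CL = 100·r = 319.05 %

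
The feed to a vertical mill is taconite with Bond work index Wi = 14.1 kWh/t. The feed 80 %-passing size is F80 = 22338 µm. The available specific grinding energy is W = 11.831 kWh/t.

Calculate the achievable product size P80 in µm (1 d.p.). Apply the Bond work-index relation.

P80 = 121.8 µm

W = 10·Wi·(P80^(-½) − F80^(-½))
1/√P80 = 1/√F80 + W/(10·Wi)
  = 11.8310/(10·14.1) + 1/√22338 = 0.083908 + 0.006691 = 0.090599
P80 = (1/0.090599)² = 11.0377² = 121.83 µm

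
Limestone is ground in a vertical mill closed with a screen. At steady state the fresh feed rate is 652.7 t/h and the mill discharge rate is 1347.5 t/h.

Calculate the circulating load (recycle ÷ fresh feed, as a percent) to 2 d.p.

M = F + R at steady state, so:
R = M − F = 1347.5 − 652.7 = 694.8 t/h
CL = 100·R/F = 100·694.8/652.7 = 106.45 %

CL = 106.45 %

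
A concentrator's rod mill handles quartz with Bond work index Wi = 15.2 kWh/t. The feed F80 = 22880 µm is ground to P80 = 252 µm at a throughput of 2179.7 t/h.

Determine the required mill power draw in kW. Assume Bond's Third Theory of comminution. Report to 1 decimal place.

W = 10 Wi (P80^-0.5 − F80^-0.5)
W = 10·15.2·(1/√252 − 1/√22880) = 10·15.2·(0.056383) = 8.5702 kWh/t
Mill draw = 8.5702 × 2179.7 = 18680.5 kW

P = 18680.5 kW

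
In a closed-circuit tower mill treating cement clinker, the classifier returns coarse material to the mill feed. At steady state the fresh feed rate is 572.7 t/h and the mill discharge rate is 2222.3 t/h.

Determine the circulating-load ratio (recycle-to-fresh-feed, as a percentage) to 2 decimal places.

Steady state: M = F + R.
R = M − F = 2222.3 − 572.7 = 1649.6 t/h
CL = 100·R/F = 100·1649.6/572.7 = 288.04 %

CL = 288.04 %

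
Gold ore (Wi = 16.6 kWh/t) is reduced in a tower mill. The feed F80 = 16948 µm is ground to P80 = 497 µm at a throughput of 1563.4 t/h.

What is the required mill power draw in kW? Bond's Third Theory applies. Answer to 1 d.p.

W_Bond = 10·Wi·(1/√P₈₀ − 1/√F₈₀)
W = 10·16.6·(1/√497 − 1/√16948) = 10·16.6·(0.037175) = 6.1710 kWh/t
P = W·T = 6.1710·1563.4 = 9647.7 kW

P = 9647.7 kW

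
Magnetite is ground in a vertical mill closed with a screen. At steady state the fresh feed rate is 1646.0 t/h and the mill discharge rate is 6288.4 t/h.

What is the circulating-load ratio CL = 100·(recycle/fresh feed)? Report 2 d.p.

CL = 282.04 %

Steady state: M = F + R.
R = M − F = 6288.4 − 1646.0 = 4642.4 t/h
CL = 100·R/F = 100·4642.4/1646.0 = 282.04 %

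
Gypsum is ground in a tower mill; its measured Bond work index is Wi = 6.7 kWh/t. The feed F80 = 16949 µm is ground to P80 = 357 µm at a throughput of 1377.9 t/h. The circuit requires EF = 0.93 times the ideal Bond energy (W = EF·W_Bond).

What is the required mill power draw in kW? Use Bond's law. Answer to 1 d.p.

W = 10·Wi·(P80^(-½) − F80^(-½))
W = 10·6.7·(1/√357 − 1/√16949) = 10·6.7·(0.045244) = 3.0314 kWh/t
Corrected W = EF·W_Bond = 0.93·3.0314 = 2.8192 kWh/t
Mill draw = 2.8192 × 1377.9 = 3884.5 kW

P = 3884.5 kW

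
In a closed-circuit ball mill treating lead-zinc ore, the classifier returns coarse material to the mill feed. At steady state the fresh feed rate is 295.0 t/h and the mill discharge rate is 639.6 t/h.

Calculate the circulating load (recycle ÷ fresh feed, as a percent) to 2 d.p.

CL = 116.81 %

Discharge = new feed + return, hence
R = M − F = 639.6 − 295.0 = 344.6 t/h
CL = 100·R/F = 100·344.6/295.0 = 116.81 %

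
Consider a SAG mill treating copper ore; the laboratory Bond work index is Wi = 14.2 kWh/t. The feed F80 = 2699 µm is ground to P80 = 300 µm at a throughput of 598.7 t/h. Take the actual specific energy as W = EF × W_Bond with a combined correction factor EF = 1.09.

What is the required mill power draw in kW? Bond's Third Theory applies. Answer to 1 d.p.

P = 3566.4 kW

W_Bond = 10·Wi·(1/√P₈₀ − 1/√F₈₀)
W = 10·14.2·(1/√300 − 1/√2699) = 10·14.2·(0.038486) = 5.4651 kWh/t
Apply correction: 5.4651 × 1.09 = 5.9569 kWh/t
Mill draw = 5.9569 × 598.7 = 3566.4 kW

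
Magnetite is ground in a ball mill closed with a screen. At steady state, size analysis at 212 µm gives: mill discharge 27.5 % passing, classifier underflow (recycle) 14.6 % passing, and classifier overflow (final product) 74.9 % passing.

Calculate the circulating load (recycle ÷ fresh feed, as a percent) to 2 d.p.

Mass balance on the −212 µm fraction:
(1+r)·d = r·u + o ⇒ r = (o−d)/(d−u)
r = (74.9 − 27.5)/(27.5 − 14.6) = 47.4/12.9 = 3.6744
CL = 100·r = 367.44 %

CL = 367.44 %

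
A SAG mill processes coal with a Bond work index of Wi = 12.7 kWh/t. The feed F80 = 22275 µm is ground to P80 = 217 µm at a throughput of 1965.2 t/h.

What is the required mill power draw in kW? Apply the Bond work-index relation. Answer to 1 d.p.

P = 15270.4 kW

Bond: W = 10·Wi·(1/√P80 − 1/√F80)
W = 10·12.7·(1/√217 − 1/√22275) = 10·12.7·(0.061184) = 7.7704 kWh/t
Power = W × throughput = 7.7704 kWh/t × 1965.2 t/h = 15270.4 kW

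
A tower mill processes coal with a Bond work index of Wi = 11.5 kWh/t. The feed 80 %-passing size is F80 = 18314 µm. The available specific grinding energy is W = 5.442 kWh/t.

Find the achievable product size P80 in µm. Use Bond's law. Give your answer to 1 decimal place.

P80 = 334.1 µm

Bond: W = 10·Wi·(1/√P80 − 1/√F80)
⇒ 1/√P80 = W/(10 Wi) + 1/√F80
  = 5.4420/(10·11.5) + 1/√18314 = 0.047322 + 0.007389 = 0.054711
P80 = (1/0.054711)² = 18.2778² = 334.08 µm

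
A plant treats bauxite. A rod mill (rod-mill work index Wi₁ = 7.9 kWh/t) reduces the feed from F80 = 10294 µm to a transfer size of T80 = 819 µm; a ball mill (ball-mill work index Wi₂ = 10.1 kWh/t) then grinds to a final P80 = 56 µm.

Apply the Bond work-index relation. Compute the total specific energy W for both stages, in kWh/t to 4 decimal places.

W = 11.9493 kWh/t

W = 10 Wi / √P80 − 10 Wi / √F80
Stage 1 (10294→819 µm, Wi₁=7.9): W₁ = 10·7.9·(0.034943 − 0.009856) = 1.9818 kWh/t
Stage 2 (819→56 µm, Wi₂=10.1): W₂ = 10·10.1·(0.133631 − 0.034943) = 9.9675 kWh/t
W = W₁ + W₂ = 1.9818 + 9.9675 = 11.9493 kWh/t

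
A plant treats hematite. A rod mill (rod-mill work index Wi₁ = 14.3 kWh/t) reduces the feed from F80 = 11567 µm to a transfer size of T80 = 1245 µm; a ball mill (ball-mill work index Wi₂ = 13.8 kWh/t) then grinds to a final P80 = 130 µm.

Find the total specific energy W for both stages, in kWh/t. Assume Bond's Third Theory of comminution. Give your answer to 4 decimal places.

W = 10·Wi·[P80^(−½) − F80^(−½)]
Stage 1 (11567→1245 µm, Wi₁=14.3): W₁ = 10·14.3·(0.028341 − 0.009298) = 2.7232 kWh/t
Stage 2 (1245→130 µm, Wi₂=13.8): W₂ = 10·13.8·(0.087706 − 0.028341) = 8.1923 kWh/t
W = W₁ + W₂ = 2.7232 + 8.1923 = 10.9155 kWh/t

W = 10.9155 kWh/t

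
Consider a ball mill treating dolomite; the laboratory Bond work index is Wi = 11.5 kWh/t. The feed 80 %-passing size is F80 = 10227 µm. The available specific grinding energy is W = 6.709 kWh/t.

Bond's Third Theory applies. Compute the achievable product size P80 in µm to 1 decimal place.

P80 = 214.8 µm

Bond:  W = 10 Wi (1/√P − 1/√F)
⇒ 1/√P80 = W/(10·Wi) + 1/√F80
  = 6.7090/(10·11.5) + 1/√10227 = 0.058339 + 0.009888 = 0.068228
P80 = (1/0.068228)² = 14.6568² = 214.82 µm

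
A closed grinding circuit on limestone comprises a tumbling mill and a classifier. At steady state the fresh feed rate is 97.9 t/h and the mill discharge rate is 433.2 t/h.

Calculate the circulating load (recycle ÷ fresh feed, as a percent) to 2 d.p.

Steady state: M = F + R.
R = M − F = 433.2 − 97.9 = 335.3 t/h
CL = 100·R/F = 100·335.3/97.9 = 342.49 %

CL = 342.49 %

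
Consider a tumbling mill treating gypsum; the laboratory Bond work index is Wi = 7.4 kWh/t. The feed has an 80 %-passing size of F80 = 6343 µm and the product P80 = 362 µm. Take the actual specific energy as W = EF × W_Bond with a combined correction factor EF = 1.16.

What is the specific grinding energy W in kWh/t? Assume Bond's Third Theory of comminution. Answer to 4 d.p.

W = 3.4338 kWh/t

Bond: W = 10·Wi·(1/√P80 − 1/√F80)
1/√362 = 0.052559;  1/√6343 = 0.012556
W = 10·7.4·(0.052559 − 0.012556) = 2.9602 kWh/t
With EF = 1.16: W = 2.9602·1.16 = 3.4338 kWh/t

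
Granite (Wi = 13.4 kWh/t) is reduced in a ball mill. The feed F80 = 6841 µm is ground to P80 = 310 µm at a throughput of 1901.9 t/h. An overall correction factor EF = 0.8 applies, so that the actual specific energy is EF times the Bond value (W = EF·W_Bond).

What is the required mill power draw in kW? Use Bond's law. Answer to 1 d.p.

P = 9114.8 kW

W = 10 Wi / √P80 − 10 Wi / √F80
W = 10·13.4·(1/√310 − 1/√6841) = 10·13.4·(0.044706) = 5.9906 kWh/t
W_actual = 0.8 × 5.9906 = 4.7925 kWh/t
Power = W × throughput = 4.7925 kWh/t × 1901.9 t/h = 9114.8 kW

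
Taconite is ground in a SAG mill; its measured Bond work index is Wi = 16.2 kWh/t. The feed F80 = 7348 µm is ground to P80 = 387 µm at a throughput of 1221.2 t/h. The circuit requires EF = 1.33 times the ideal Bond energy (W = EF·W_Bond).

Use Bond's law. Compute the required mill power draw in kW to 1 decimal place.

P = 10305.6 kW

W = 10·Wi·[P80^(−½) − F80^(−½)]
W = 10·16.2·(1/√387 − 1/√7348) = 10·16.2·(0.039167) = 6.3451 kWh/t
W_actual = 1.33 × 6.3451 = 8.4389 kWh/t
Power = W × throughput = 8.4389 kWh/t × 1221.2 t/h = 10305.6 kW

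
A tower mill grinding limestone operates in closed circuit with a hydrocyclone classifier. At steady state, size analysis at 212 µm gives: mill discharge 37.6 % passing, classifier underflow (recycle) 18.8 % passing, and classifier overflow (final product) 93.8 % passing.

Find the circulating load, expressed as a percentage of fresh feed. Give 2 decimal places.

CL = 298.94 %

Let r = R/F. Size balance at 212 µm:
(1+r)d = ru + o → r = (o−d)/(d−u)
r = (93.8 − 37.6)/(37.6 − 18.8) = 56.2/18.8 = 2.9894
CL = 100·r = 298.94 %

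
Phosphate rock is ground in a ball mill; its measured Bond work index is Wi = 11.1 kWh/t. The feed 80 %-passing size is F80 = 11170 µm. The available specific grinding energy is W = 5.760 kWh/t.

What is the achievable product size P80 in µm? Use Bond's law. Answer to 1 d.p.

P80 = 265.7 µm

W = 10 Wi / √P80 − 10 Wi / √F80
⇒ 1/√P80 = W/(10·Wi) + 1/√F80
  = 5.7600/(10·11.1) + 1/√11170 = 0.051892 + 0.009462 = 0.061354
P80 = (1/0.061354)² = 16.2989² = 265.66 µm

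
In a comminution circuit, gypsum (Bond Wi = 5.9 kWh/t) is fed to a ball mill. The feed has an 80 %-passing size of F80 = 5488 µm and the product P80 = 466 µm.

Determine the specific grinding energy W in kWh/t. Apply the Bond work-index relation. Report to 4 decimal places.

W = 1.9367 kWh/t

Bond:  W = 10 Wi (1/√P − 1/√F)
1/√466 = 0.046324;  1/√5488 = 0.013499
W = 10·5.9·(0.046324 − 0.013499) = 1.9367 kWh/t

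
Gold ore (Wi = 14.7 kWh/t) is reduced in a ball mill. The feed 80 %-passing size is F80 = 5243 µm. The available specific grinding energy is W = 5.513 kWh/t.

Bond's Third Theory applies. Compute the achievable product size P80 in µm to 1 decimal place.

P80 = 379.8 µm

Bond: W = 10·Wi·(1/√P80 − 1/√F80)
P80^-0.5 = F80^-0.5 + W/(10 Wi)
  = 5.5130/(10·14.7) + 1/√5243 = 0.037503 + 0.013811 = 0.051314
P80 = (1/0.051314)² = 19.4879² = 379.78 µm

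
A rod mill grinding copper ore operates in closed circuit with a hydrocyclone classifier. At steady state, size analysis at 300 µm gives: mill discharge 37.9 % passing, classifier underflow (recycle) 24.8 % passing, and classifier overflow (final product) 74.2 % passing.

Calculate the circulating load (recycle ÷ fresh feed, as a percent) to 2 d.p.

CL = 277.10 %

Mass balance on the −300 µm fraction:
Fd + Rd = Ru + Fo ⇒ R/F = (o−d)/(d−u)
r = (74.2 − 37.9)/(37.9 − 24.8) = 36.3/13.1 = 2.7710
CL = 100·r = 277.10 %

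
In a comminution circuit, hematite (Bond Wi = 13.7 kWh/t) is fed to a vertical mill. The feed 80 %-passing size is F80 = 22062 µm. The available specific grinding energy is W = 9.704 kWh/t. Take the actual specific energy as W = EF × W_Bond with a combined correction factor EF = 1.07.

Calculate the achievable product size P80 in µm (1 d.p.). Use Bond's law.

P80 = 188.0 µm

W = 10·Wi·[P80^(−½) − F80^(−½)]
W_Bond = W / EF = 9.704 / 1.07 = 9.0692 kWh/t
P80^-0.5 = F80^-0.5 + W_Bond/(10 Wi)
  = 9.0692/(10·13.7) + 1/√22062 = 0.066198 + 0.006733 = 0.072931
P80 = (1/0.072931)² = 13.7116² = 188.01 µm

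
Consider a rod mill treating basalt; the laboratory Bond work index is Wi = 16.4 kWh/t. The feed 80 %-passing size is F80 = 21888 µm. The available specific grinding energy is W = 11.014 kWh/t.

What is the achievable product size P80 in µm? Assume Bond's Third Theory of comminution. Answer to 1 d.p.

P80 = 183.0 µm

Bond: W = 10·Wi·(1/√P80 − 1/√F80)
⇒ 1/√P80 = W/(10·Wi) + 1/√F80
  = 11.0140/(10·16.4) + 1/√21888 = 0.067159 + 0.006759 = 0.073918
P80 = (1/0.073918)² = 13.5285² = 183.02 µm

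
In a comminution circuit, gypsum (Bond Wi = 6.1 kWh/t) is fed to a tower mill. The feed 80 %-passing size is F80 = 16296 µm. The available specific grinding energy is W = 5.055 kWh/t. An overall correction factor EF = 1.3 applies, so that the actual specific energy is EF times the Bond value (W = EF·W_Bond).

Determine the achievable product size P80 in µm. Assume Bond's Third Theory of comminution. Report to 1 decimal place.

P80 = 195.2 µm

W = 10 Wi (P80^-0.5 − F80^-0.5)
W_Bond = W / EF = 5.055 / 1.3 = 3.8885 kWh/t
P80^-0.5 = F80^-0.5 + W_Bond/(10 Wi)
  = 3.8885/(10·6.1) + 1/√16296 = 0.063745 + 0.007834 = 0.071579
P80 = (1/0.071579)² = 13.9706² = 195.18 µm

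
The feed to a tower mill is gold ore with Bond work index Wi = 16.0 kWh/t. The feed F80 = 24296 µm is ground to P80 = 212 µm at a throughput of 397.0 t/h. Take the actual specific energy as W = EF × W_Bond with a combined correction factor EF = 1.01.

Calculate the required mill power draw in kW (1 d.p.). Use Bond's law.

P = 3994.6 kW

W = 10 Wi (1/√P80 − 1/√F80)  [Bond]
W = 10·16.0·(1/√212 − 1/√24296) = 10·16.0·(0.062265) = 9.9624 kWh/t
With EF = 1.01: W = 9.9624·1.01 = 10.0620 kWh/t
P = W·T = 10.0620·397.0 = 3994.6 kW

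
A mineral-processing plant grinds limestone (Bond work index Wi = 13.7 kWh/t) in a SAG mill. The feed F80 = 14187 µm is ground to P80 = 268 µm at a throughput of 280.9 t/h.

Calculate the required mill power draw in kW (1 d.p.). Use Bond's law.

Bond: W = 10·Wi·(1/√P80 − 1/√F80)
W = 10·13.7·(1/√268 − 1/√14187) = 10·13.7·(0.052689) = 7.2184 kWh/t
Power = W × throughput = 7.2184 kWh/t × 280.9 t/h = 2027.6 kW

P = 2027.6 kW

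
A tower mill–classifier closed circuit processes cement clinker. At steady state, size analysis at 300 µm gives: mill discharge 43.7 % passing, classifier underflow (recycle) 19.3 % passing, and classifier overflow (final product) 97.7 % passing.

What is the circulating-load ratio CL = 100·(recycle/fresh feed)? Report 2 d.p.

CL = 221.31 %

Balance %-passing 300 µm (r = R/F):
Fd + Rd = Ru + Fo ⇒ R/F = (o−d)/(d−u)
r = (97.7 − 43.7)/(43.7 − 19.3) = 54.0/24.4 = 2.2131
CL = 100·r = 221.31 %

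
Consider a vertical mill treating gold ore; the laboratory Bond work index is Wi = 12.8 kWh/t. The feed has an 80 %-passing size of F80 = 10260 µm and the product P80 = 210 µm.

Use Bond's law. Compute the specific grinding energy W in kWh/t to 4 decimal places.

W_Bond = 10·Wi·(1/√P₈₀ − 1/√F₈₀)
1/√210 = 0.069007;  1/√10260 = 0.009872
W = 10·12.8·(0.069007 − 0.009872) = 7.5692 kWh/t

W = 7.5692 kWh/t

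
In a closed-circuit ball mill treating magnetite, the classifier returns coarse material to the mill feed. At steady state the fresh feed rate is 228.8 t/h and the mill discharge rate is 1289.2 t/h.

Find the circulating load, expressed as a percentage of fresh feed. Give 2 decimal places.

Mill node: discharge = fresh + recycle.
R = M − F = 1289.2 − 228.8 = 1060.4 t/h
CL = 100·R/F = 100·1060.4/228.8 = 463.46 %

CL = 463.46 %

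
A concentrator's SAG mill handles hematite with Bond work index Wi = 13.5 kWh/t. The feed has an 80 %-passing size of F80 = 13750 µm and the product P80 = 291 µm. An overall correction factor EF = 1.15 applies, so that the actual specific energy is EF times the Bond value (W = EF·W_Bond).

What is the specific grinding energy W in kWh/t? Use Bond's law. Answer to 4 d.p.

W = 7.7769 kWh/t

W = 10·Wi·(P80^(-½) − F80^(-½))
1/√291 = 0.058621;  1/√13750 = 0.008528
W = 10·13.5·(0.058621 − 0.008528) = 6.7626 kWh/t
Apply correction: 6.7626 × 1.15 = 7.7769 kWh/t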